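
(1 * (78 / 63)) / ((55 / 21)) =26 / 55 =0.47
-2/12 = -1/6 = -0.17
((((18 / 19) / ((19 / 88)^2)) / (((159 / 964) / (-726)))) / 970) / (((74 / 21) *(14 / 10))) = -24388860672 / 1304698403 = -18.69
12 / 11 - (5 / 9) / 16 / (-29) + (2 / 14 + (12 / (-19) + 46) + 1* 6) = 321379747 / 6109488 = 52.60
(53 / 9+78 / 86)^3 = 18191447000 / 57960603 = 313.86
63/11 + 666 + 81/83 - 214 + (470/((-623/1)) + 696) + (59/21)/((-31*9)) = 549372628811/476084763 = 1153.94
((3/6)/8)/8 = 1/128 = 0.01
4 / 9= 0.44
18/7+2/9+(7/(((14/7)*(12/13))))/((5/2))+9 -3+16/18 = 14111/1260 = 11.20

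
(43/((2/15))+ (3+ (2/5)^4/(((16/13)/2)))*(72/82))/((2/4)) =16664997/25625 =650.34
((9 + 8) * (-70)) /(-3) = 1190 /3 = 396.67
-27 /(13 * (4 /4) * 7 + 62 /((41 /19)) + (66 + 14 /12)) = -6642 /45977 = -0.14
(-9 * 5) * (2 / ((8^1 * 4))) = -45 / 16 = -2.81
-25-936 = -961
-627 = -627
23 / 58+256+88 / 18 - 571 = -161671 / 522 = -309.71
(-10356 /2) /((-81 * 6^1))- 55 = -3592 /81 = -44.35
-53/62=-0.85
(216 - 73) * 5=715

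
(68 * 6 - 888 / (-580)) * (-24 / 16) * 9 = -801657 / 145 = -5528.67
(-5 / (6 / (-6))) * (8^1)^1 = 40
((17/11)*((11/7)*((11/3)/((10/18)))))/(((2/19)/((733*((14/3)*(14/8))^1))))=18230443/20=911522.15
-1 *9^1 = -9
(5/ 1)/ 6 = 5/ 6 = 0.83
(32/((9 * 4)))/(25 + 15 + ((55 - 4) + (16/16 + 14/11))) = 44/4617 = 0.01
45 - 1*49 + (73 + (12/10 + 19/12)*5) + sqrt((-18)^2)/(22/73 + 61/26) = 1803281/20100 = 89.72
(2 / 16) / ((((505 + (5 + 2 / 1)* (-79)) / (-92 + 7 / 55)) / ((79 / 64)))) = 399187 / 1351680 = 0.30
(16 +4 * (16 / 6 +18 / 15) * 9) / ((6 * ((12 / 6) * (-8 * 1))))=-97 / 60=-1.62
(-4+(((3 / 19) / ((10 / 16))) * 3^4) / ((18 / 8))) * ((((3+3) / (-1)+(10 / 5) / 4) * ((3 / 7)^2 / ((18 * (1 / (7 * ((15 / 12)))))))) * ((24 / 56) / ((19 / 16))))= -15972 / 17689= -0.90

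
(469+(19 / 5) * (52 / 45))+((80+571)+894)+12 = 456838 / 225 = 2030.39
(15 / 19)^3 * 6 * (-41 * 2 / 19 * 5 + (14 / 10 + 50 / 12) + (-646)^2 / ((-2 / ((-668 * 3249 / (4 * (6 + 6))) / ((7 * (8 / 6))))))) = 10889798732621325 / 3648988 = 2984333939.33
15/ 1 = 15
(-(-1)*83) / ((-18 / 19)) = -1577 / 18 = -87.61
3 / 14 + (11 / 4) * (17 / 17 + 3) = 157 / 14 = 11.21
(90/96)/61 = 15/976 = 0.02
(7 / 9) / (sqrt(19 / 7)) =7 * sqrt(133) / 171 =0.47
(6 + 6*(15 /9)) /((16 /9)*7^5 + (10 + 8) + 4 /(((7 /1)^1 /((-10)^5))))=-504 /858241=-0.00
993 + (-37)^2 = 2362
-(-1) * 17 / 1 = 17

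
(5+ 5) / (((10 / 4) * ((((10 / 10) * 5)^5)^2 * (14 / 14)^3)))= 4 / 9765625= 0.00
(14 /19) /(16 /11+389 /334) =0.28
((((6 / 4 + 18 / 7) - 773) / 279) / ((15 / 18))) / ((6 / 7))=-2153 / 558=-3.86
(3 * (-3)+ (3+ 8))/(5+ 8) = 0.15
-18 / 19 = -0.95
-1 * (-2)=2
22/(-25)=-22/25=-0.88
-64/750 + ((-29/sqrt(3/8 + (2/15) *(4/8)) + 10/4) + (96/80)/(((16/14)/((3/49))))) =-41.16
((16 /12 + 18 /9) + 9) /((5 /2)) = 74 /15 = 4.93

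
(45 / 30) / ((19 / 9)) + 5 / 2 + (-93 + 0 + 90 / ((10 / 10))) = 0.21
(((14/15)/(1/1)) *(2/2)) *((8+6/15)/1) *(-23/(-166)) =2254/2075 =1.09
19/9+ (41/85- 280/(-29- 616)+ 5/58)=3.11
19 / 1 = 19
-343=-343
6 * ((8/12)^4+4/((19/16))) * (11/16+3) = 40474/513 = 78.90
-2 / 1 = -2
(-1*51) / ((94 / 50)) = -1275 / 47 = -27.13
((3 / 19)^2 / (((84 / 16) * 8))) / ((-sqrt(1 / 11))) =-3 * sqrt(11) / 5054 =-0.00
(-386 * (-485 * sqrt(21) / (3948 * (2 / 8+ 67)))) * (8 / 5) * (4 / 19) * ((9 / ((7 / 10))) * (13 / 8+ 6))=274075440 * sqrt(21) / 11770633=106.70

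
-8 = -8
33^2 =1089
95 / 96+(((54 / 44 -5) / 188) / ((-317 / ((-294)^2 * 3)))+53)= 70.41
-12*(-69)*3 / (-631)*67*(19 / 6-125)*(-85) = -1723500630 / 631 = -2731379.76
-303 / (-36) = 101 / 12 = 8.42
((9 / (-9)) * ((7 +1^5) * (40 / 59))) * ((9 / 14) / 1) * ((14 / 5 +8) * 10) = -155520 / 413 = -376.56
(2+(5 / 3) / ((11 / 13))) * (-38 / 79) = -4978 / 2607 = -1.91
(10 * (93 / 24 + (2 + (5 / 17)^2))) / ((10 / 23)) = 317009 / 2312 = 137.11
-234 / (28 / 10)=-83.57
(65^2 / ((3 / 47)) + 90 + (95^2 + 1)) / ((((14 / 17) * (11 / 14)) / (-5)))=-19203455 / 33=-581922.88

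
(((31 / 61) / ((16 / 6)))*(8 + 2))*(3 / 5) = 279 / 244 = 1.14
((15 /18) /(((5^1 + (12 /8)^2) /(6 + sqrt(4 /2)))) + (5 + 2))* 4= 40* sqrt(2) /87 + 892 /29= 31.41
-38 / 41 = -0.93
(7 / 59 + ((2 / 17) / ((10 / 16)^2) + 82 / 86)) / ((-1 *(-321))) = 1480736 / 346110225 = 0.00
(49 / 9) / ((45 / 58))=2842 / 405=7.02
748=748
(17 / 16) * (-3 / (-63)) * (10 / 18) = 85 / 3024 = 0.03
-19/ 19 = -1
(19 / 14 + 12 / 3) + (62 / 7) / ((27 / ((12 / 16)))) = 353 / 63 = 5.60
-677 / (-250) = 677 / 250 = 2.71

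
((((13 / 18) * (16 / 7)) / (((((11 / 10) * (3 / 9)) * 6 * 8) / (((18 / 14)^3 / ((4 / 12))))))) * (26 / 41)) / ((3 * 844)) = 0.00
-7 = -7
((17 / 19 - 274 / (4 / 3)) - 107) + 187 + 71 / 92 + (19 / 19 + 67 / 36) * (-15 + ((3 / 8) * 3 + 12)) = -129.20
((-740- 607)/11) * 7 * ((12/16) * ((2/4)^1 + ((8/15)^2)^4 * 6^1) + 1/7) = -3918856362677/8353125000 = -469.15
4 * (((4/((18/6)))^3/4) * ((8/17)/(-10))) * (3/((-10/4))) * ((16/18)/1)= 4096/34425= 0.12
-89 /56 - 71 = -4065 /56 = -72.59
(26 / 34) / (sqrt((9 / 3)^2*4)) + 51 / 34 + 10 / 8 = 587 / 204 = 2.88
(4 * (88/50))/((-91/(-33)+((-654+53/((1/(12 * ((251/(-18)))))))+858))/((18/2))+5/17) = -0.01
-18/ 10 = -9/ 5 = -1.80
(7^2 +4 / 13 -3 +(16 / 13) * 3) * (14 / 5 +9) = 590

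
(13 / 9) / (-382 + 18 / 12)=-26 / 6849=-0.00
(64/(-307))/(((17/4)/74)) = -18944/5219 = -3.63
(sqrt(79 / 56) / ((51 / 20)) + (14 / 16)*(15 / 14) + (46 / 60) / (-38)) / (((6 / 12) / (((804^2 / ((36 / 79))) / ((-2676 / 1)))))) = -1466.34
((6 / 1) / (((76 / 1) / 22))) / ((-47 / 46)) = -1518 / 893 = -1.70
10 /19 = 0.53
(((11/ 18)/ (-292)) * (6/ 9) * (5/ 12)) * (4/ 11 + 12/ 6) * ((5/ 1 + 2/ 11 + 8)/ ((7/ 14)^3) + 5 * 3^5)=-944125/ 520344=-1.81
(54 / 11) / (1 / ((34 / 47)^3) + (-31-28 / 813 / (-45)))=-77648589360 / 448542347803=-0.17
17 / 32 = 0.53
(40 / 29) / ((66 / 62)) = 1240 / 957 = 1.30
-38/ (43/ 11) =-418/ 43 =-9.72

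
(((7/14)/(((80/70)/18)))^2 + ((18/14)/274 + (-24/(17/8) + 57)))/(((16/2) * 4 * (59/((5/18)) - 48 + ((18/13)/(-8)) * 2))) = 2435347525/118679579648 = 0.02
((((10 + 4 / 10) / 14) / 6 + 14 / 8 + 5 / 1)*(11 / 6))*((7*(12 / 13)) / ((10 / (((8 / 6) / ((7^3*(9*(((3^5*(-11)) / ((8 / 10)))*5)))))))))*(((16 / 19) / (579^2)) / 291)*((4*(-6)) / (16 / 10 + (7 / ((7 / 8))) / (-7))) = 92384 / 968329584123071625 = 0.00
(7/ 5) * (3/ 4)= 21/ 20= 1.05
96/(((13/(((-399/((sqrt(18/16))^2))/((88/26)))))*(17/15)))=-127680/187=-682.78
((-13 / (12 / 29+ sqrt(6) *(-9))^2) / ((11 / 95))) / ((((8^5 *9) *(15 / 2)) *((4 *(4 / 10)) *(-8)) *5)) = 6024083 *sqrt(6) / 240691676179857408+ 428956255 / 262572737650753536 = 0.00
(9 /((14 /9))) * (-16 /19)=-648 /133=-4.87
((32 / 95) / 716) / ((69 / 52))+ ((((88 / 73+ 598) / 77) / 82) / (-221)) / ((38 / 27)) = 5907947657 / 119521335823890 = 0.00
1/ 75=0.01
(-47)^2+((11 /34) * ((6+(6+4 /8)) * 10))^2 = 4444229 /1156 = 3844.49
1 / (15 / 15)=1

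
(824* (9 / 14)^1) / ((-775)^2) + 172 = 723156208 / 4204375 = 172.00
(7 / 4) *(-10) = -35 / 2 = -17.50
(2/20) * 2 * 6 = 6/5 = 1.20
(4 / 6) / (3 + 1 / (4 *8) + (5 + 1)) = 64 / 867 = 0.07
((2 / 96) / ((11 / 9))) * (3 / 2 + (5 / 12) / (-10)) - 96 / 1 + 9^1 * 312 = 3818531 / 1408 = 2712.02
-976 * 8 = -7808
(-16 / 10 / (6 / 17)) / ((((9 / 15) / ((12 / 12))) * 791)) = -68 / 7119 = -0.01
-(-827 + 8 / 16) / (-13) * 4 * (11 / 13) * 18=-654588 / 169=-3873.30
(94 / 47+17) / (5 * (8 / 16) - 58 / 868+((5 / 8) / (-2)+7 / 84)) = 197904 / 22957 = 8.62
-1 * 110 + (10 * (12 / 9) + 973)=2629 / 3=876.33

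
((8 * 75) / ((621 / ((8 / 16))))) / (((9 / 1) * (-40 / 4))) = -10 / 1863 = -0.01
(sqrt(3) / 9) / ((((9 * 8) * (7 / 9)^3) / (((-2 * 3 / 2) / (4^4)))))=-27 * sqrt(3) / 702464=-0.00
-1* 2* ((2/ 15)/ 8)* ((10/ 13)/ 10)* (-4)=2/ 195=0.01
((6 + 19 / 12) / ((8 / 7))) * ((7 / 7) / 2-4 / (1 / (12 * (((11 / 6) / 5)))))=-36309 / 320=-113.47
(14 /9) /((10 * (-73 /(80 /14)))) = -8 /657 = -0.01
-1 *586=-586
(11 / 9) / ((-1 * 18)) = -11 / 162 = -0.07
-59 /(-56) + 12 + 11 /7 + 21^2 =3645 /8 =455.62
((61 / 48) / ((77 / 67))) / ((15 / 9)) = 4087 / 6160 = 0.66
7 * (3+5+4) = 84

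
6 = 6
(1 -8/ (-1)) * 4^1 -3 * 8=12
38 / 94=19 / 47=0.40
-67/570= -0.12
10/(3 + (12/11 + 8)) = 110/133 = 0.83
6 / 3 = 2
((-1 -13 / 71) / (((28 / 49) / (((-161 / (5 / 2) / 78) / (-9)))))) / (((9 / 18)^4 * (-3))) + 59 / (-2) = -7099247 / 249210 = -28.49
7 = 7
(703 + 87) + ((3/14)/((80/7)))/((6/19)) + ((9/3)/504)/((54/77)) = 20478559/25920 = 790.07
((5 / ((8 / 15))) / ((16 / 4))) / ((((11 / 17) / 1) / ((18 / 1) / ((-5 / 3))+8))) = -10.14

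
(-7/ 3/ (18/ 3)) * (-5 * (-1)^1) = -35/ 18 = -1.94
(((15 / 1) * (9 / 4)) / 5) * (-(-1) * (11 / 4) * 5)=1485 / 16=92.81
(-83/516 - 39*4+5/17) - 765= -8077843/8772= -920.87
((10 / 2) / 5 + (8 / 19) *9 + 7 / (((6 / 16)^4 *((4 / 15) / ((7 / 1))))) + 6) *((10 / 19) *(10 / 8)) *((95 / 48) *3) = 596531875 / 16416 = 36338.44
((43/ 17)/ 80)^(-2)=1849600/ 1849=1000.32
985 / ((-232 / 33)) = -32505 / 232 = -140.11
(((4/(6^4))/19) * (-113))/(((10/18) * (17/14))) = -791/29070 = -0.03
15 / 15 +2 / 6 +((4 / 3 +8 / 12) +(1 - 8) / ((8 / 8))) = -11 / 3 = -3.67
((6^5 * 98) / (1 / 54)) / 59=41150592 / 59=697467.66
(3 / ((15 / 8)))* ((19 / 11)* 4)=608 / 55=11.05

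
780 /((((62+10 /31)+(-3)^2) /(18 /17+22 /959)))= 142146160 /12015311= 11.83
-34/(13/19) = -646/13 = -49.69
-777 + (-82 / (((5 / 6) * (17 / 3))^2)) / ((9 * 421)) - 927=-5183102352 / 3041725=-1704.00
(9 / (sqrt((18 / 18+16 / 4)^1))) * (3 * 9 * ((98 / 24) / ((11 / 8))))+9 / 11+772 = 7938 * sqrt(5) / 55+8501 / 11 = 1095.54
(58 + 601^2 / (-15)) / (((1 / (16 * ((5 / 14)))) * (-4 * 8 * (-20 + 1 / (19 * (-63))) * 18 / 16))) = -13692578 / 71823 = -190.64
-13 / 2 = -6.50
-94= -94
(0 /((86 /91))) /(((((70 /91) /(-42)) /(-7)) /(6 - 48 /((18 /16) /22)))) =0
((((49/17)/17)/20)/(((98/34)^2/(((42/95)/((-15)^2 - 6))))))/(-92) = -1/44661400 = -0.00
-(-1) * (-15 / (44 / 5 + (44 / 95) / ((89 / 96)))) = -126825 / 78628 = -1.61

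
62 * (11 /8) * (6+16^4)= 11174911 /2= 5587455.50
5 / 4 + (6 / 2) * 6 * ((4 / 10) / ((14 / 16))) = 1327 / 140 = 9.48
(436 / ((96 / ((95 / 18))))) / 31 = 10355 / 13392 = 0.77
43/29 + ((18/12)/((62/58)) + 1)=6987/1798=3.89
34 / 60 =17 / 30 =0.57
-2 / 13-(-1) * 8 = 102 / 13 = 7.85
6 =6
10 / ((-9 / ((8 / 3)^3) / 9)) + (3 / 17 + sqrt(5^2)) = -84664 / 459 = -184.45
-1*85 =-85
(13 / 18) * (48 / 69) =104 / 207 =0.50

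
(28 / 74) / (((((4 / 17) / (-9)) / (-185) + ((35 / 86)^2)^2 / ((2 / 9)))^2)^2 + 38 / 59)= 2052703215800054735440817612905776689313754644480000 / 3495334428548918969457533387393637615733638725159579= 0.59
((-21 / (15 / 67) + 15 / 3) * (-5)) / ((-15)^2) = 148 / 75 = 1.97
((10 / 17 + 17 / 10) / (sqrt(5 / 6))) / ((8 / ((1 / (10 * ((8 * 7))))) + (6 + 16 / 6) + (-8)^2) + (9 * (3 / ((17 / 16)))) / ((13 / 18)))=15171 * sqrt(30) / 152087300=0.00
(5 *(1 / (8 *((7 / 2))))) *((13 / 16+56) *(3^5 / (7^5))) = 1104435 / 7529536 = 0.15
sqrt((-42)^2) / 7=6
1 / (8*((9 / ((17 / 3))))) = 17 / 216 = 0.08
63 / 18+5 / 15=23 / 6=3.83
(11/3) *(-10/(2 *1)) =-55/3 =-18.33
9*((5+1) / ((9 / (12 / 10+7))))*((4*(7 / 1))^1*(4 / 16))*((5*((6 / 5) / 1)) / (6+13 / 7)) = 72324 / 275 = 263.00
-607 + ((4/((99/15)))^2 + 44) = -612707/1089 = -562.63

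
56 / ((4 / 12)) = 168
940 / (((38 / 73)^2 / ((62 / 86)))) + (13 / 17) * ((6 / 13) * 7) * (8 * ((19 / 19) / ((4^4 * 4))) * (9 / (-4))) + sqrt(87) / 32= sqrt(87) / 32 + 168949387433 / 67556096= 2501.17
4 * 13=52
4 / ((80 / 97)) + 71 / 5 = 381 / 20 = 19.05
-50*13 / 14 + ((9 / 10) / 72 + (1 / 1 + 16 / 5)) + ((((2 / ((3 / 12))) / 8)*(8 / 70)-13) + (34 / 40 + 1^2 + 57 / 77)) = -323471 / 6160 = -52.51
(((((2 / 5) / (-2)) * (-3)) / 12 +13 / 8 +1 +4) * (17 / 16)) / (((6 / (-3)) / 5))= -17.73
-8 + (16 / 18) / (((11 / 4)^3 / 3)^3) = -8.00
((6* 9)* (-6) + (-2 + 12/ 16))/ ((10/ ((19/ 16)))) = -24719/ 640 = -38.62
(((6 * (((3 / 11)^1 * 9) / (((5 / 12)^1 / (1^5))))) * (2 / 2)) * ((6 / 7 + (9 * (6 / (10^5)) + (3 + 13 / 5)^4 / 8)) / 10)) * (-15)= -31584733461 / 4812500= -6563.06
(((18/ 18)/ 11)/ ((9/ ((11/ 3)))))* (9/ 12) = 1/ 36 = 0.03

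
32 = 32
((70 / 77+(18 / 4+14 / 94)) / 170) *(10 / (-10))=-0.03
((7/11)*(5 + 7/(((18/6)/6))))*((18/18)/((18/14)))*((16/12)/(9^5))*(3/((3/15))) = 18620/5845851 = 0.00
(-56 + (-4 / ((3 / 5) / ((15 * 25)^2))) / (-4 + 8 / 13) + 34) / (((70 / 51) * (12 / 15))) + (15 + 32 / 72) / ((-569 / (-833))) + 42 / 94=37400951310901 / 148263192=252260.53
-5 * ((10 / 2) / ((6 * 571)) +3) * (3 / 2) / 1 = -51415 / 2284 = -22.51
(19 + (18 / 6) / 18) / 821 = 115 / 4926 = 0.02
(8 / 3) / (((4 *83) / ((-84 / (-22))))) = 28 / 913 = 0.03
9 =9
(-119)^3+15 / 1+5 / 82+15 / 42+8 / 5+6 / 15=-483635634 / 287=-1685141.58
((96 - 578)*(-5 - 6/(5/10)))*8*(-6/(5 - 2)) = -131104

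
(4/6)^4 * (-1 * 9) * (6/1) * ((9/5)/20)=-24/25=-0.96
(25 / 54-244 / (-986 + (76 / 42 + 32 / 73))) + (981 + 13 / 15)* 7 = 6873.78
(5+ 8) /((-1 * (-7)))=13 /7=1.86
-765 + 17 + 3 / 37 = -27673 / 37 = -747.92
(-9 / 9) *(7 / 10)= -7 / 10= -0.70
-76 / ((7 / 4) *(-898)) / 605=152 / 1901515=0.00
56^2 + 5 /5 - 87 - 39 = 3011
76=76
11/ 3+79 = 248/ 3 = 82.67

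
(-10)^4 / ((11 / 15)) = 150000 / 11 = 13636.36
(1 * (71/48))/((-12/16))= -71/36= -1.97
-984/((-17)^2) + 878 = 252758/289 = 874.60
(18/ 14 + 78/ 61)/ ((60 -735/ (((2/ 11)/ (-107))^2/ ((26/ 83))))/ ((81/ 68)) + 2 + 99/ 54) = -1635930/ 42704883724111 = -0.00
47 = 47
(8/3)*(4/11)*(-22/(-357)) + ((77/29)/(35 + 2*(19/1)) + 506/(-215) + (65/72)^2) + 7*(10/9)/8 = -132004363867/280783298880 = -0.47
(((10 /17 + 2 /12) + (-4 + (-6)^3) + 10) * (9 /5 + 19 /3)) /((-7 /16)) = 3889.97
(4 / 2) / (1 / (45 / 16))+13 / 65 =233 / 40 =5.82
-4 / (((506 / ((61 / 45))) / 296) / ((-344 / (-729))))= -1.50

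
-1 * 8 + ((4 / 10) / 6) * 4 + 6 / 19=-2114 / 285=-7.42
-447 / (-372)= 149 / 124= 1.20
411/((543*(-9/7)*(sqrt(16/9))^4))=-0.19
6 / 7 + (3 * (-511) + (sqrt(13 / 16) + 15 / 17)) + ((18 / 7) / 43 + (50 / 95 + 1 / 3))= -1529.44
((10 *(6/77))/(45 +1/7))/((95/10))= 30/16511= 0.00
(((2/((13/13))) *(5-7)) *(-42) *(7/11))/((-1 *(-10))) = 588/55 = 10.69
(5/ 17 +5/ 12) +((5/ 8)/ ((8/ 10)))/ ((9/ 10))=3865/ 2448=1.58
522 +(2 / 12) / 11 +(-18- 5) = 32935 / 66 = 499.02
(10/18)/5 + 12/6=19/9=2.11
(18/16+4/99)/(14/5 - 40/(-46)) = 106145/334224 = 0.32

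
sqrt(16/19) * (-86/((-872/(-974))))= -41882 * sqrt(19)/2071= -88.15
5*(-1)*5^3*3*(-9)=16875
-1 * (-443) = 443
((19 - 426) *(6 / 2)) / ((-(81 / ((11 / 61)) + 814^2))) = 13431 / 7293497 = 0.00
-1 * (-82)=82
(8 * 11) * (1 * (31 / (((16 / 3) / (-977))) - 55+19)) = -502903.50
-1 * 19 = -19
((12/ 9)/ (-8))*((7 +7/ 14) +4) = -23/ 12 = -1.92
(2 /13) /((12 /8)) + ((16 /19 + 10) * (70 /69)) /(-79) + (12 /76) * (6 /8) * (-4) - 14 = -342749 /23621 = -14.51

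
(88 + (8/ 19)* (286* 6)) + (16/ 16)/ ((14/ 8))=107876/ 133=811.10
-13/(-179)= 13/179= 0.07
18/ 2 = 9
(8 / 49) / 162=4 / 3969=0.00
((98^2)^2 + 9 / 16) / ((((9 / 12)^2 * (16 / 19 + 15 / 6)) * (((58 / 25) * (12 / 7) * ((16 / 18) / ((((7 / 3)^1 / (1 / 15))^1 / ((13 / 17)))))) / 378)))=183938844062570625 / 766064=240108977921.65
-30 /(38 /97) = -1455 /19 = -76.58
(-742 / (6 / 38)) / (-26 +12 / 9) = 7049 / 37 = 190.51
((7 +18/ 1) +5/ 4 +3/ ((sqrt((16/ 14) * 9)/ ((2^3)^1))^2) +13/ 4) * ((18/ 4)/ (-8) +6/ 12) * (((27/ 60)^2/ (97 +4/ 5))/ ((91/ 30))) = -7803/ 3797248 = -0.00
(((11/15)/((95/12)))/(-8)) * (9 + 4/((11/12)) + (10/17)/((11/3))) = -2529/16150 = -0.16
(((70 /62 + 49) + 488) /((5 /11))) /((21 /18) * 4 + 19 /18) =3303036 /15965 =206.89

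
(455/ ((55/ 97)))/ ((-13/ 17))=-1049.36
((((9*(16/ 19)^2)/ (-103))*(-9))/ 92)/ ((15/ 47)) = 81216/ 4276045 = 0.02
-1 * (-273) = 273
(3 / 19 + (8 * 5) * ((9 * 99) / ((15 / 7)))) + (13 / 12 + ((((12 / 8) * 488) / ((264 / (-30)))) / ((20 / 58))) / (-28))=16641.86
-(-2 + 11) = -9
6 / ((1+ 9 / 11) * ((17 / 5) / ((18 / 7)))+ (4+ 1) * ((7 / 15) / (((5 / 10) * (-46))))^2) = 1571130 / 630049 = 2.49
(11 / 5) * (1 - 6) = -11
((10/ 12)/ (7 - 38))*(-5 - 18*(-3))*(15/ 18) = -1225/ 1116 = -1.10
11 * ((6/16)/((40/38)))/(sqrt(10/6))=627 * sqrt(15)/800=3.04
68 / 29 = 2.34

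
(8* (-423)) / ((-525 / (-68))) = -76704 / 175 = -438.31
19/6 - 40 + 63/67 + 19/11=-151081/4422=-34.17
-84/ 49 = -12/ 7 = -1.71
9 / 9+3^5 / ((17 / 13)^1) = 3176 / 17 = 186.82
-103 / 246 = -0.42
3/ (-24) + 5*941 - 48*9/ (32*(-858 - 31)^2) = 29746892011/ 6322568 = 4704.87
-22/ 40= -11/ 20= -0.55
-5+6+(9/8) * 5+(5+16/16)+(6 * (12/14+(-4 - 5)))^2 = 940661/392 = 2399.65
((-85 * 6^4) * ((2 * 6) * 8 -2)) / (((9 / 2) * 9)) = -255680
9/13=0.69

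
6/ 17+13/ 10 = 1.65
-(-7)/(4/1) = 7/4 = 1.75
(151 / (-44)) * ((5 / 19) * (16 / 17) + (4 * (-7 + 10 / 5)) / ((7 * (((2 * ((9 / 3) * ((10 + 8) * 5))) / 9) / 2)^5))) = -102740351227 / 120873060000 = -0.85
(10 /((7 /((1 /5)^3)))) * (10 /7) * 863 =3452 /245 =14.09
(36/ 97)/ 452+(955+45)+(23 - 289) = 8045383/ 10961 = 734.00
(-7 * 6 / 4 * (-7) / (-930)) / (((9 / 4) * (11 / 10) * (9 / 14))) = -1372 / 27621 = -0.05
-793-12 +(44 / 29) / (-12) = -70046 / 87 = -805.13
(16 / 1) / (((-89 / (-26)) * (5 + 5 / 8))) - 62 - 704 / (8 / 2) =-949862 / 4005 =-237.17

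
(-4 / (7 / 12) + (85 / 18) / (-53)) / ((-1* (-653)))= -46387 / 4360734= -0.01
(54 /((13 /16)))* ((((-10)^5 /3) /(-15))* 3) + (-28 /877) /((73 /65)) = 368760936340 /832273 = 443076.89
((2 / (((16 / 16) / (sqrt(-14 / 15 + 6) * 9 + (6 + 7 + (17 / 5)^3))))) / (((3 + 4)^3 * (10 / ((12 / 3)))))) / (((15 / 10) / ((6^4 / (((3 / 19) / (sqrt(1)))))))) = 131328 * sqrt(285) / 8575 + 20443392 / 30625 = 926.09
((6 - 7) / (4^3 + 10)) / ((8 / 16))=-1 / 37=-0.03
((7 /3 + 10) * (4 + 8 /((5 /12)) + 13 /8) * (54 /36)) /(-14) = -36741 /1120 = -32.80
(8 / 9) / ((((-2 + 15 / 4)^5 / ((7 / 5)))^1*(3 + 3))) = 4096 / 324135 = 0.01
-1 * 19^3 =-6859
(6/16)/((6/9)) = 9/16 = 0.56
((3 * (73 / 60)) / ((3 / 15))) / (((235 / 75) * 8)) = 1095 / 1504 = 0.73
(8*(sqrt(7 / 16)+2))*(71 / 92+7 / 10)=677*sqrt(7) / 230+2708 / 115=31.34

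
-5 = -5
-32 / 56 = -4 / 7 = -0.57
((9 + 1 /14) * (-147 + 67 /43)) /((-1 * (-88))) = -397129 /26488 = -14.99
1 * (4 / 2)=2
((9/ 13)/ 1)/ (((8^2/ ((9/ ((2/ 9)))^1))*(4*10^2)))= 729/ 665600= 0.00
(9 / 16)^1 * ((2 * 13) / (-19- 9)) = -117 / 224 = -0.52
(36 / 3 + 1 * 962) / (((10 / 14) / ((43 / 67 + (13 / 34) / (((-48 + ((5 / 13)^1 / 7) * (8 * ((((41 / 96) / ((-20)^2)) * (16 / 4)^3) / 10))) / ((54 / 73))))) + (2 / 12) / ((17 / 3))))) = 247100915022227 / 272372526865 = 907.22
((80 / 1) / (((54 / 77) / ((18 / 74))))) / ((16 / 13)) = 5005 / 222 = 22.55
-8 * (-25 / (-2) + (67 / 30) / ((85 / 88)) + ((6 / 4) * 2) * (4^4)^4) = -131425999408684 / 1275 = -103079215222.50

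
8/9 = 0.89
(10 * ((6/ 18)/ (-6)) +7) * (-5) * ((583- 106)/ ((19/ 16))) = -245920/ 19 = -12943.16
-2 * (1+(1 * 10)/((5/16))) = -66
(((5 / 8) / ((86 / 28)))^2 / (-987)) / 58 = -175 / 241937952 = -0.00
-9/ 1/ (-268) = 9/ 268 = 0.03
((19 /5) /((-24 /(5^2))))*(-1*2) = 95 /12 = 7.92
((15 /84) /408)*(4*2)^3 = 80 /357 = 0.22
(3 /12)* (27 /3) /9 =1 /4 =0.25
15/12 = 1.25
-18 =-18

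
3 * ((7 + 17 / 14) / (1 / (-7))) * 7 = -2415 / 2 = -1207.50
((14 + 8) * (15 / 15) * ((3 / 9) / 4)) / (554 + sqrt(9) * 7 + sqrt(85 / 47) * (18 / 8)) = 475640 / 149173869- 66 * sqrt(3995) / 248623115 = 0.00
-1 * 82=-82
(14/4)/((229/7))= 49/458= 0.11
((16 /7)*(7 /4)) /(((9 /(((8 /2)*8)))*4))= 32 /9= 3.56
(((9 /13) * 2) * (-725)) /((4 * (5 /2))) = -1305 /13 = -100.38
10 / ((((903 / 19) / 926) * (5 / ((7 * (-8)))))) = -281504 / 129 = -2182.20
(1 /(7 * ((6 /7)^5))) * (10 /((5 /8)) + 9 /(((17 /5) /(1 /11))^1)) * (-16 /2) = -7291837 /181764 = -40.12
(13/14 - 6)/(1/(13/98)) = -923/1372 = -0.67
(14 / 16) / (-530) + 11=46633 / 4240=11.00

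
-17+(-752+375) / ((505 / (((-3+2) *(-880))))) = -68069 / 101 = -673.95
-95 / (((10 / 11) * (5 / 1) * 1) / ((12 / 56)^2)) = -1881 / 1960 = -0.96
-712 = -712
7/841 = 0.01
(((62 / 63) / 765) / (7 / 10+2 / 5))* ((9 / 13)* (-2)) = -248 / 153153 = -0.00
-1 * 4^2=-16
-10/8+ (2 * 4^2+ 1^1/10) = 617/20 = 30.85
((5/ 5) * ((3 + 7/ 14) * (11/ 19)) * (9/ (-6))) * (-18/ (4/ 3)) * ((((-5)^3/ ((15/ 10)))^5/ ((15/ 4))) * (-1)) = 7519531250000/ 171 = 43973866959.06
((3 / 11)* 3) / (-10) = -9 / 110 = -0.08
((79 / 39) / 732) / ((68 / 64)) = 316 / 121329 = 0.00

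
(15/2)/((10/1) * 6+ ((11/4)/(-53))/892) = 0.13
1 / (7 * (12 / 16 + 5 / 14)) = 4 / 31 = 0.13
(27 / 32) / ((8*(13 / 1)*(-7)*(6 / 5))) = -45 / 46592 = -0.00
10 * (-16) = -160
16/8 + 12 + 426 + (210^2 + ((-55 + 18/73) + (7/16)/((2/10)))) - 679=51168251/1168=43808.43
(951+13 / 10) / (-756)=-9523 / 7560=-1.26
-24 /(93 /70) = -560 /31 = -18.06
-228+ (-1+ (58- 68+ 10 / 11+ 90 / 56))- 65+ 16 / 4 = -91625 / 308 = -297.48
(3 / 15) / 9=1 / 45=0.02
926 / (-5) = -926 / 5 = -185.20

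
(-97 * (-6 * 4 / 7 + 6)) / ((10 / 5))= -873 / 7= -124.71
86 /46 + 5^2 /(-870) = 7367 /4002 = 1.84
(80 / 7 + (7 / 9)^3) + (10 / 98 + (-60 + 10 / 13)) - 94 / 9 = -26782292 / 464373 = -57.67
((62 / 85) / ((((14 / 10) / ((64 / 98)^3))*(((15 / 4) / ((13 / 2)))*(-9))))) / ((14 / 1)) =-0.00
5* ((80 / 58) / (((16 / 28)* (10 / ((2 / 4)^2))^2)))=7 / 928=0.01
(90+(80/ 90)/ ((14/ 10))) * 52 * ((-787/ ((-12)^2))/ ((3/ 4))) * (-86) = 5024034860/ 1701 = 2953577.23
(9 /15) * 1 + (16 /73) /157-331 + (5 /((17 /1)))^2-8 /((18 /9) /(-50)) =-2158117563 /16561145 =-130.31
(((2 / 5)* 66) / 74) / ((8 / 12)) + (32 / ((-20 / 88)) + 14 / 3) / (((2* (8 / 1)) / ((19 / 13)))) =-137375 / 11544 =-11.90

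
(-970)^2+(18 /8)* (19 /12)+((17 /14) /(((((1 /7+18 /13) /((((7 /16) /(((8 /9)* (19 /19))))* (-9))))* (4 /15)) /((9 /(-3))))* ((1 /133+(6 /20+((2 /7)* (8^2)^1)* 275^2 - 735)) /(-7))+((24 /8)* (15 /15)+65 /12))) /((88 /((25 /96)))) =115381192737898340408503 /122628075114734464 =940903.56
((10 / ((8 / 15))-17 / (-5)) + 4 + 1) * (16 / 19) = 2172 / 95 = 22.86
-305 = -305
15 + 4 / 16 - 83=-271 / 4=-67.75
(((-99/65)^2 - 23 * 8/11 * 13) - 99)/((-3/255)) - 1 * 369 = 26332.46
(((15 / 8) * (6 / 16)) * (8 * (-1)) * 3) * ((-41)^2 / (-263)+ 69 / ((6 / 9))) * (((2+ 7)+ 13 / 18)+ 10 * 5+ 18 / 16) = -3356656485 / 33664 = -99710.57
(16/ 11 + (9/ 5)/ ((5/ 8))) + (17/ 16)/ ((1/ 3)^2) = 61147/ 4400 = 13.90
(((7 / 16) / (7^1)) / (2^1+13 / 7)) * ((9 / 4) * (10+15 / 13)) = 0.41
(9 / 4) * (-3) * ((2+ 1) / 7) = -81 / 28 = -2.89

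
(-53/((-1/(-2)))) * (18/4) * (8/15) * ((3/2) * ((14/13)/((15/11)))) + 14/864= -42309533/140400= -301.35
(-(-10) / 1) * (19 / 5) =38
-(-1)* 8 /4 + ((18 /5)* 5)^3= 5834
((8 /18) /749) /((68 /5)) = 5 /114597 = 0.00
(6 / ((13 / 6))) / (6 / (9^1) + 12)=0.22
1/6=0.17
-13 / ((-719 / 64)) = 832 / 719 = 1.16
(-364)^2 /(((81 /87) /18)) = 7684768 /3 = 2561589.33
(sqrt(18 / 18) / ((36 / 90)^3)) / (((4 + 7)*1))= 125 / 88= 1.42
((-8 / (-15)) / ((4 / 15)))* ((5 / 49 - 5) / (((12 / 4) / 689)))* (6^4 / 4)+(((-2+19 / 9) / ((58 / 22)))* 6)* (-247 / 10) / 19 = -15537232607 / 21315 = -728934.21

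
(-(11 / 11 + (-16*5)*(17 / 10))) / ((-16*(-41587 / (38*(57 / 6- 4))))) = 28215 / 665392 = 0.04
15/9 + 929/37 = 2972/111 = 26.77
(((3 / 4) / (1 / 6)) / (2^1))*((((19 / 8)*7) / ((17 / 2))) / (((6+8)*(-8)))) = -171 / 4352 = -0.04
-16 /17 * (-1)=16 /17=0.94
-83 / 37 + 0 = -83 / 37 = -2.24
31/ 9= 3.44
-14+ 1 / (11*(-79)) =-12167 / 869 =-14.00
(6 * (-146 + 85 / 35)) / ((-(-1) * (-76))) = 3015 / 266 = 11.33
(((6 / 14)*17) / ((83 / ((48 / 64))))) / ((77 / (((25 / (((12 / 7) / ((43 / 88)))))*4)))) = 0.02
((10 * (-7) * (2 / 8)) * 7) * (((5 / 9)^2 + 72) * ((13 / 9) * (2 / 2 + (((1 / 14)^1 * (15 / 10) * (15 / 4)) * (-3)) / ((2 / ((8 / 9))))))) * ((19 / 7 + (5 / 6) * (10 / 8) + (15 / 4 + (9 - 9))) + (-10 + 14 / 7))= 2934.82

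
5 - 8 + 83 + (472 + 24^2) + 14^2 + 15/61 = 80779/61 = 1324.25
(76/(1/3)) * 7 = 1596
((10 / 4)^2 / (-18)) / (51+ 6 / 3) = -25 / 3816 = -0.01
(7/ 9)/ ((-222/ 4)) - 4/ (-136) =523/ 33966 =0.02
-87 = -87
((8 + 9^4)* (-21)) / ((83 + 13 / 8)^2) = -8828736 / 458329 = -19.26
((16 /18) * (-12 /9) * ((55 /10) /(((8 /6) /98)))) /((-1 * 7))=616 /9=68.44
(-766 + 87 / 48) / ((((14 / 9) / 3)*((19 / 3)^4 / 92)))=-615030327 / 7297976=-84.27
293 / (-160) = -293 / 160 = -1.83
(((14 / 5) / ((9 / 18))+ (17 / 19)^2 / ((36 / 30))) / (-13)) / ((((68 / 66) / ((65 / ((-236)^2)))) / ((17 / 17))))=-746603 / 1367225408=-0.00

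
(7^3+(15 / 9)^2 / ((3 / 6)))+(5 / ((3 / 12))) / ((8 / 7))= 6589 / 18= 366.06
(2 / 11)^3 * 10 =80 / 1331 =0.06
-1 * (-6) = 6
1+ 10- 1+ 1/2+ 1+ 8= 39/2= 19.50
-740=-740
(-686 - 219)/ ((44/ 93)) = -84165/ 44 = -1912.84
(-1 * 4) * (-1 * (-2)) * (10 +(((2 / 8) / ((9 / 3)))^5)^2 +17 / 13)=-9101852540941 / 100615716864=-90.46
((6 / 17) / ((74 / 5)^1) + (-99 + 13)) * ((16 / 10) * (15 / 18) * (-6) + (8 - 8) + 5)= 162237 / 629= 257.93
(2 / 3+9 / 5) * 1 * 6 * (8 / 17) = 592 / 85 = 6.96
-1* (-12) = 12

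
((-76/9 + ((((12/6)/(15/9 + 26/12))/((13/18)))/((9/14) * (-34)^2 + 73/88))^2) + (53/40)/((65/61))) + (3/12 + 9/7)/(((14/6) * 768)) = -1526286427976926573799533/211980546487891694822400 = -7.20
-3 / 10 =-0.30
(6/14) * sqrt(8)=6 * sqrt(2)/7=1.21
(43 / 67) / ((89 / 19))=817 / 5963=0.14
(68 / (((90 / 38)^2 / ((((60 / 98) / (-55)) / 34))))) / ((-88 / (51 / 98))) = 6137 / 261468900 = 0.00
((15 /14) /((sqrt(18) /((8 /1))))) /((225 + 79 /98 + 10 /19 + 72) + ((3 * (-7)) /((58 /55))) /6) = 30856 * sqrt(2) /6372055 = 0.01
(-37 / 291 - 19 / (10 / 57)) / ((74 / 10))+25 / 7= -1670311 / 150738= -11.08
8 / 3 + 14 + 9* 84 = 2318 / 3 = 772.67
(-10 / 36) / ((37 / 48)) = -40 / 111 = -0.36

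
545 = 545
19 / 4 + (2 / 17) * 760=6403 / 68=94.16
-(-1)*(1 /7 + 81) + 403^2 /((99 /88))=9100016 /63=144444.70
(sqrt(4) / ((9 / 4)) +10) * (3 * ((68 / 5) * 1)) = 6664 / 15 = 444.27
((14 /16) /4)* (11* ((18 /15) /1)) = 2.89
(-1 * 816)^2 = 665856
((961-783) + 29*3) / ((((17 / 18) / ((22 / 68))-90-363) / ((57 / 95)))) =-15741 / 44558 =-0.35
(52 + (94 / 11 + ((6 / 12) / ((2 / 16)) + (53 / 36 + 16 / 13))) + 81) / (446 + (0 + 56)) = 763183 / 2584296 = 0.30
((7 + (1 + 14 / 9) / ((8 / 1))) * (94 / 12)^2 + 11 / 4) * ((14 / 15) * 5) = 8198897 / 3888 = 2108.77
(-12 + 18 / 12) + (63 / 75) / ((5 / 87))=1029 / 250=4.12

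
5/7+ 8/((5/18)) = 1033/35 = 29.51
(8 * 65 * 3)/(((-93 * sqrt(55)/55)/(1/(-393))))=520 * sqrt(55)/12183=0.32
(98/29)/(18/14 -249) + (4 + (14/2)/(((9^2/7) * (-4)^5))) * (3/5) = 2764398547/1158589440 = 2.39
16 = 16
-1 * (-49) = 49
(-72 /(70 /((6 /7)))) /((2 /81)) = -8748 /245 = -35.71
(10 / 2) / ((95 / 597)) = 597 / 19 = 31.42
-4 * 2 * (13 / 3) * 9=-312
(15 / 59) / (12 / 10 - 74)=-75 / 21476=-0.00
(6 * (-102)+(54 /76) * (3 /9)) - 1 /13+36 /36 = -301755 /494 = -610.84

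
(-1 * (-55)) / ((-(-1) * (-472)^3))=-55 / 105154048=-0.00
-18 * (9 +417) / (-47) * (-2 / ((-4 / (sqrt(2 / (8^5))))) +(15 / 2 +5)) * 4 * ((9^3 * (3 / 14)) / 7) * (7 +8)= 2731517.03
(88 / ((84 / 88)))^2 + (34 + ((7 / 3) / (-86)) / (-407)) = 131715677209 / 15435882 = 8533.08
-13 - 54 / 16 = -131 / 8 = -16.38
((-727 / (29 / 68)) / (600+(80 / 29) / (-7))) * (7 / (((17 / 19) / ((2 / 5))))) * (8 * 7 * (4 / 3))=-151611488 / 228225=-664.31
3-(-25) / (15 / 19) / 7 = 158 / 21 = 7.52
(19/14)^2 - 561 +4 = -555.16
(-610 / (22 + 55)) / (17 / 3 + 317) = -915 / 37268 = -0.02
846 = 846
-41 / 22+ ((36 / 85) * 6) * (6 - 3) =10771 / 1870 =5.76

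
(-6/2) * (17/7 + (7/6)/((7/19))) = -235/14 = -16.79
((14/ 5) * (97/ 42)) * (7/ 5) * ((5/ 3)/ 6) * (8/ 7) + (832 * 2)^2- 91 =373789063/ 135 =2768807.87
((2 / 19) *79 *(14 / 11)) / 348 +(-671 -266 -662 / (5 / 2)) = -1201.77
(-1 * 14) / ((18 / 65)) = -455 / 9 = -50.56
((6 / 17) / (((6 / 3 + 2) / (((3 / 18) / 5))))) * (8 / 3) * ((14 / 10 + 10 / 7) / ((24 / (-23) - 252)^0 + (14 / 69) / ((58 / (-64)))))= 132066 / 4620175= 0.03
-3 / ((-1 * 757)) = 3 / 757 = 0.00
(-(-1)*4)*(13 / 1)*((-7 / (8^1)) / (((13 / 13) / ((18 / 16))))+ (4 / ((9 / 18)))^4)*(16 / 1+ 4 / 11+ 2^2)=47698742 / 11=4336249.27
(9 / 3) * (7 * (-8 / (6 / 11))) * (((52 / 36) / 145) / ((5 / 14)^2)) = -784784 / 32625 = -24.05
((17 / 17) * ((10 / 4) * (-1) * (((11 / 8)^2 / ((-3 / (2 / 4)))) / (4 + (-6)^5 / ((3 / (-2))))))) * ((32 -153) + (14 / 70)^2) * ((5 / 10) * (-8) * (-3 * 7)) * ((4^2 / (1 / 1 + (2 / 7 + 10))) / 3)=-373527 / 512315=-0.73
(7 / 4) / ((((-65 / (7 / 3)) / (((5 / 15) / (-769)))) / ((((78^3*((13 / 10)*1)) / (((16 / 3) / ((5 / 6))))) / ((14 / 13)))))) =599781 / 246080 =2.44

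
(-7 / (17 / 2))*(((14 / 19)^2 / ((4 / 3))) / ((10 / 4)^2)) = -0.05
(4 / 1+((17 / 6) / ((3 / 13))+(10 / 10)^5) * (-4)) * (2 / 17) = -52 / 9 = -5.78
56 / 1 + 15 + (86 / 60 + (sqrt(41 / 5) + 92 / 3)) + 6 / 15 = sqrt(205) / 5 + 207 / 2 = 106.36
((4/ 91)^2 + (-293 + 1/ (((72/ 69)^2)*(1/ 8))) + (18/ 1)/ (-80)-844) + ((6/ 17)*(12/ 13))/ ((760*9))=-1129.88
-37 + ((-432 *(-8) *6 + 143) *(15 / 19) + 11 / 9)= 16447.64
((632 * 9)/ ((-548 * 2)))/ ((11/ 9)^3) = -518319/ 182347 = -2.84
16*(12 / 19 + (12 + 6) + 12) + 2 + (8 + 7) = 9635 / 19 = 507.11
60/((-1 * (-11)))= 60/11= 5.45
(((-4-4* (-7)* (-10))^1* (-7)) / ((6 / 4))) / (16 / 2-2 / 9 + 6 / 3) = 1491 / 11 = 135.55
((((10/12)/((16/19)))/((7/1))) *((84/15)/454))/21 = 19/228816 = 0.00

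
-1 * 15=-15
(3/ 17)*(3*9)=81/ 17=4.76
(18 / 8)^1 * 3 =27 / 4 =6.75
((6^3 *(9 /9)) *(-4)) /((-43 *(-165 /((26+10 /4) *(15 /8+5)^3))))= -1551825 /1376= -1127.78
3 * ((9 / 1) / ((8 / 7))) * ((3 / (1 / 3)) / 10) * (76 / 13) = 32319 / 260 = 124.30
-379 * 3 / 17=-1137 / 17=-66.88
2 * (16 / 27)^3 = 0.42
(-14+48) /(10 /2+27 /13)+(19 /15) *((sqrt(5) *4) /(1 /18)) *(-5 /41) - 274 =-12383 /46 - 456 *sqrt(5) /41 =-294.07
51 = 51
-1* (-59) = 59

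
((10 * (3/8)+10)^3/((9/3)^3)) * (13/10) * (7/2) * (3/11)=275275/2304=119.48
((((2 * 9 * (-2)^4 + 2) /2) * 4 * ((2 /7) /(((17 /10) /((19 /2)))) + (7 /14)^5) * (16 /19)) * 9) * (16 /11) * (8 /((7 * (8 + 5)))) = 2070961920 /2263261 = 915.03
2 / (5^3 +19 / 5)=5 / 322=0.02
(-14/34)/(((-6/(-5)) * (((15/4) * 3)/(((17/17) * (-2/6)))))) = 14/1377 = 0.01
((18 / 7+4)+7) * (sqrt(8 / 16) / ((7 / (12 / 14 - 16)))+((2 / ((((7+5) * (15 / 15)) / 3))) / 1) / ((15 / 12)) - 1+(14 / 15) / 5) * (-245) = 4123 / 3+25175 * sqrt(2) / 7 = 6460.45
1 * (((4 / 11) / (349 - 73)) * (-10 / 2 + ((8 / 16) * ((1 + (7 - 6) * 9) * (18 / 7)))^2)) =7855 / 37191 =0.21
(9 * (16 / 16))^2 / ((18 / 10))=45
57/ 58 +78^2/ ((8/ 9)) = 198519/ 29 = 6845.48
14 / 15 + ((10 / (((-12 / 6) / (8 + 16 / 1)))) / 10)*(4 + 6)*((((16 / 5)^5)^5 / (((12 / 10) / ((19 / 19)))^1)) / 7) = -15211807202738519167752918933262 / 250339508056640625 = -60764708378738.08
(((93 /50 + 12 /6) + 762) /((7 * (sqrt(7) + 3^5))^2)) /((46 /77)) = 0.00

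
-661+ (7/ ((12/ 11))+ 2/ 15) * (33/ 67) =-881417/ 1340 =-657.77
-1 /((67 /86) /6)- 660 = -44736 /67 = -667.70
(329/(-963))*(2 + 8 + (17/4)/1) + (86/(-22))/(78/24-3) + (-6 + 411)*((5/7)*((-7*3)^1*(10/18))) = -47958109/14124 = -3395.50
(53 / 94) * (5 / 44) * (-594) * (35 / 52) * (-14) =1752975 / 4888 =358.63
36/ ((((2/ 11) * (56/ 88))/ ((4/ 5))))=8712/ 35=248.91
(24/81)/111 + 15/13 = 45059/38961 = 1.16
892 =892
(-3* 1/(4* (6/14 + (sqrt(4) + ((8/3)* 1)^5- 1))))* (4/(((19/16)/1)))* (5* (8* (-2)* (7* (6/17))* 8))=1097349120/37436669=29.31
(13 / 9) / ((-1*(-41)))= 13 / 369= 0.04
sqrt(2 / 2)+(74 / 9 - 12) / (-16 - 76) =431 / 414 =1.04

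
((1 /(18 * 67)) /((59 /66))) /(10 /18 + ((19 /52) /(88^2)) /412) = 5474946048 /3279161543803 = 0.00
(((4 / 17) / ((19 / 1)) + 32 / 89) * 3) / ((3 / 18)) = 192456 / 28747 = 6.69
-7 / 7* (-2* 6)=12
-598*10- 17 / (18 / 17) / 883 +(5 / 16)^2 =-12165741677 / 2034432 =-5979.92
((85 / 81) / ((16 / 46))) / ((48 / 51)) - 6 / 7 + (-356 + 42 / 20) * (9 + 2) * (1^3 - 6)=1412825989 / 72576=19466.85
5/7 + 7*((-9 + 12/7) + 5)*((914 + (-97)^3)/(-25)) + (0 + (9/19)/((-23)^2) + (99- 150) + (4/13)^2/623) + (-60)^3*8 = -61155034860154553/26455990925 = -2311576.04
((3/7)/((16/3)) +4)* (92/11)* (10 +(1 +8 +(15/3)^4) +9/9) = 6779595/308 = 22011.67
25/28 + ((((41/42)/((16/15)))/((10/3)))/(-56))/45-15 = -5308841/376320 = -14.11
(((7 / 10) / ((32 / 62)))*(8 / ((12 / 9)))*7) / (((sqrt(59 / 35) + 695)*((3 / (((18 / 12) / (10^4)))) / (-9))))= -4433961 / 120219136000 + 4557*sqrt(2065) / 3005478400000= -0.00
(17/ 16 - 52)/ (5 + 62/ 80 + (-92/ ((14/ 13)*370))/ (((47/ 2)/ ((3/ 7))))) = -347234825/ 39338778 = -8.83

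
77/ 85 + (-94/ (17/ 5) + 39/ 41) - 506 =-1853288/ 3485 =-531.79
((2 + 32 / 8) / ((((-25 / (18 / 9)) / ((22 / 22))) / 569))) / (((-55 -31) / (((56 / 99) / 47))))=63728 / 1667325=0.04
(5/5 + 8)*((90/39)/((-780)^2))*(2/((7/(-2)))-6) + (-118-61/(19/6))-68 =-1199563311/5844020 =-205.26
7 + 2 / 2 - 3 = 5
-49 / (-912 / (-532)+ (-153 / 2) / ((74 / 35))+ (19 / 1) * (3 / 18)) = 152292 / 97285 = 1.57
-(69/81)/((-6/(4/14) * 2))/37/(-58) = -23/2433564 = -0.00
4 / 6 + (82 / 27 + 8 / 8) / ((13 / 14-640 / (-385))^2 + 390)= 3508918 / 5184243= 0.68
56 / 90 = 28 / 45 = 0.62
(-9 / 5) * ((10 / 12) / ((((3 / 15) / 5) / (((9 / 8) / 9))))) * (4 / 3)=-25 / 4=-6.25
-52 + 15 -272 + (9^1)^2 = -228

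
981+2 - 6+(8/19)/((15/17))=278581/285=977.48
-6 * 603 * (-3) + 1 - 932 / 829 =8997863 / 829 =10853.88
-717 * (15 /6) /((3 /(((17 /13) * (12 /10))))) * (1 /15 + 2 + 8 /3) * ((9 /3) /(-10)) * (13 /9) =288473 /150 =1923.15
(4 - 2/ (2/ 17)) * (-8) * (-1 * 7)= -728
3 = 3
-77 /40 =-1.92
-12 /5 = -2.40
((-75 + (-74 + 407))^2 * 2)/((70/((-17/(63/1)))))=-125732/245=-513.19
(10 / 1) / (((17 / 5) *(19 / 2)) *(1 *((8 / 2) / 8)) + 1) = 200 / 343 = 0.58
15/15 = 1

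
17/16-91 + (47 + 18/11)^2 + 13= 4430649/1936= 2288.56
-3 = -3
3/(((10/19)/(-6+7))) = 57/10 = 5.70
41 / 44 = 0.93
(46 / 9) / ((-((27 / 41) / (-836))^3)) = 1852372112922496 / 177147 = 10456694795.41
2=2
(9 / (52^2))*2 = 9 / 1352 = 0.01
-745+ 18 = -727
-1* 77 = -77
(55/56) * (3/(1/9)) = 1485/56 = 26.52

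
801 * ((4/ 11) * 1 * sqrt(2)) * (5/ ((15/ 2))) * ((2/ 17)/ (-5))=-4272 * sqrt(2)/ 935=-6.46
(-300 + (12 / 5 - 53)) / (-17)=1753 / 85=20.62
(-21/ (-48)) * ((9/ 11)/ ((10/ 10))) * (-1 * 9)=-567/ 176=-3.22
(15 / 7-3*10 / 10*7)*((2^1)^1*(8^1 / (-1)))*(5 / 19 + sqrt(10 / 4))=10560 / 133 + 1056*sqrt(10) / 7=556.45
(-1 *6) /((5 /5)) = -6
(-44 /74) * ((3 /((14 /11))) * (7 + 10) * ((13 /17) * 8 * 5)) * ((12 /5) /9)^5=-12886016 /13111875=-0.98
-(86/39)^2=-4.86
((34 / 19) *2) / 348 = 17 / 1653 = 0.01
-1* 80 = -80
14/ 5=2.80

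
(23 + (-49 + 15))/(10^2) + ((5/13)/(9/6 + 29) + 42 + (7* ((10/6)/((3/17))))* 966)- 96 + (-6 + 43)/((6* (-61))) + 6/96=60720832199/951600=63809.20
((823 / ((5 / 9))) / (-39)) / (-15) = 823 / 325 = 2.53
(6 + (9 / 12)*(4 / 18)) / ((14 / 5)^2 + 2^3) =925 / 2376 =0.39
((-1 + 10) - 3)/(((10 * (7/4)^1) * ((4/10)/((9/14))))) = 27/49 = 0.55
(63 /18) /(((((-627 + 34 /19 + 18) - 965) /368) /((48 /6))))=-6.55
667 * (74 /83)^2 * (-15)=-7952.88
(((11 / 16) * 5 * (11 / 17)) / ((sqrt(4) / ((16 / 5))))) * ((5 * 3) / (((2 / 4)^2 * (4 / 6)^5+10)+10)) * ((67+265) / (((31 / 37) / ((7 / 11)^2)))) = 427.60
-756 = -756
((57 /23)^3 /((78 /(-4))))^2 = 15242865444 /25018065241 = 0.61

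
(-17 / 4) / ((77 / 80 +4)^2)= -27200 / 157609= -0.17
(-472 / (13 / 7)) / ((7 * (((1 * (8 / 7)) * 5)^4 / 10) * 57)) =-141659 / 23712000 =-0.01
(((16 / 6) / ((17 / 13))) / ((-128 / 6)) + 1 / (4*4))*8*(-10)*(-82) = -3690 / 17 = -217.06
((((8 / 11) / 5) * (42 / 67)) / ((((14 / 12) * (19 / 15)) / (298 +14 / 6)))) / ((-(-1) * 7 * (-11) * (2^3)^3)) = -8109 / 17251696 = -0.00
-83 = -83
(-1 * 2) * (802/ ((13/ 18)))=-28872/ 13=-2220.92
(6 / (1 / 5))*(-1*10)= -300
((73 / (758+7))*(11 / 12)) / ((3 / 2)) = 803 / 13770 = 0.06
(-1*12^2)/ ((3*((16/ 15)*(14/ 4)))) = -12.86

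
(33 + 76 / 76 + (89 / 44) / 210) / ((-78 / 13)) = -314249 / 55440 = -5.67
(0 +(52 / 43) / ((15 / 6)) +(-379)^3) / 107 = -11704586781 / 23005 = -508784.47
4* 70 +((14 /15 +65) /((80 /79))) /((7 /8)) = 372131 /1050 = 354.41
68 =68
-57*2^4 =-912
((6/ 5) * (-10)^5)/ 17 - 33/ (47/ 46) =-5665806/ 799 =-7091.12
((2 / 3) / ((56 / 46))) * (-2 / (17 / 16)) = -1.03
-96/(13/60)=-5760/13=-443.08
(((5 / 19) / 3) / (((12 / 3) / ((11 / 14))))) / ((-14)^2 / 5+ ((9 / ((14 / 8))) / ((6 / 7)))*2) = 275 / 817152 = 0.00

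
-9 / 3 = -3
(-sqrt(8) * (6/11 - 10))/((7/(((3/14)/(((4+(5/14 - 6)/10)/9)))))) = 4320 * sqrt(2)/2849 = 2.14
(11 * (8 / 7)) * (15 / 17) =1320 / 119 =11.09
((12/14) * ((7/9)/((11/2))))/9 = 4/297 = 0.01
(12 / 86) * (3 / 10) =9 / 215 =0.04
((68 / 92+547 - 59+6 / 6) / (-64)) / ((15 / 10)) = -5.10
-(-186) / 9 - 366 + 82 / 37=-38086 / 111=-343.12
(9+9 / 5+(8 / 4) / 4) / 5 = 113 / 50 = 2.26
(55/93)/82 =0.01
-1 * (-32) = 32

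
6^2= 36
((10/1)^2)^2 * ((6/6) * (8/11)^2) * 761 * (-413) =-201147520000/121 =-1662376198.35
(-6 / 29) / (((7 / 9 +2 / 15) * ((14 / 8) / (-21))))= 3240 / 1189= 2.72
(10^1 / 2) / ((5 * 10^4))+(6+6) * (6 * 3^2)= 648.00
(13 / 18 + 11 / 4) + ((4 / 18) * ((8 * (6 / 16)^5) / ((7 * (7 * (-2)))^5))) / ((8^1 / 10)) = 2314037239806785 / 666442725064704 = 3.47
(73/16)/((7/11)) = 803/112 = 7.17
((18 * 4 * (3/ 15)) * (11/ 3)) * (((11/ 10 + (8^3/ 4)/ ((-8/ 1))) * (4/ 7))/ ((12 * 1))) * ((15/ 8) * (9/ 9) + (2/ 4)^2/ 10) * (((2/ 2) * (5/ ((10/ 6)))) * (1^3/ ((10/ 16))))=-1494768/ 4375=-341.66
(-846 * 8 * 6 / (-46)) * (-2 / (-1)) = 40608 / 23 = 1765.57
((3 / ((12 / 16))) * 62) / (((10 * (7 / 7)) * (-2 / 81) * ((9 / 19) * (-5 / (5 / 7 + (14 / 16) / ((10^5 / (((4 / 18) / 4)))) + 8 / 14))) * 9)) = 76334428861 / 1260000000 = 60.58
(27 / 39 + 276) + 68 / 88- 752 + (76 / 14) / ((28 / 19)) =-470.85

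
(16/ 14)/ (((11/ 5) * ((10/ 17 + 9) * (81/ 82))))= 55760/ 1016631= 0.05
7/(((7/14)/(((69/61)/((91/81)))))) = 11178/793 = 14.10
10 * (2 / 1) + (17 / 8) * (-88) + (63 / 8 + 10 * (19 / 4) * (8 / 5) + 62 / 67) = -44059 / 536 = -82.20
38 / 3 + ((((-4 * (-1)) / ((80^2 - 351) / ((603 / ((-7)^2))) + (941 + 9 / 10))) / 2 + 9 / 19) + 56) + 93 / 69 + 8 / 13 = 10474756795186 / 147314016681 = 71.10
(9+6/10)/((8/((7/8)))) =1.05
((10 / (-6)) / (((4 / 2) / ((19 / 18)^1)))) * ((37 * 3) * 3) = -3515 / 12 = -292.92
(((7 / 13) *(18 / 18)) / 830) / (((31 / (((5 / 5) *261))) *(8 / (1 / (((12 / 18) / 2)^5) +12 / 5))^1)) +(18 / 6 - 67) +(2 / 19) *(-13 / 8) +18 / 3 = -14745210049 / 254212400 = -58.00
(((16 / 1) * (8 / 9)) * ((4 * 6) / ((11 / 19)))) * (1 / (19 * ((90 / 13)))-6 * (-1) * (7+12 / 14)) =288968192 / 10395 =27798.77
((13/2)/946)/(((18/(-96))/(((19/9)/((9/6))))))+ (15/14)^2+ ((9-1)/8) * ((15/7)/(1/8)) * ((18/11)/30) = 2.03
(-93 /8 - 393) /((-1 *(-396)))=-1079 /1056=-1.02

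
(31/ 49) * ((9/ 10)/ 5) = 279/ 2450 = 0.11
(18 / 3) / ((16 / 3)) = 9 / 8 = 1.12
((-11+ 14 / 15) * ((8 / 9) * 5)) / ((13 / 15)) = -6040 / 117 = -51.62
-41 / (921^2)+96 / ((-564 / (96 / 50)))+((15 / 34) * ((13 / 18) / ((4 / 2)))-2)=-293808111259 / 135548911800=-2.17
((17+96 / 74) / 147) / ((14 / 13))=8801 / 76146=0.12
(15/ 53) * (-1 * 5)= -75/ 53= -1.42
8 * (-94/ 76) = -188/ 19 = -9.89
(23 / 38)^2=529 / 1444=0.37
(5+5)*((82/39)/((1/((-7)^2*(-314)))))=-12616520/39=-323500.51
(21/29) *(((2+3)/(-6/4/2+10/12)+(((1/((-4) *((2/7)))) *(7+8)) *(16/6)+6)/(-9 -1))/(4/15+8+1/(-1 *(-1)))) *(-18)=-356643/4031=-88.48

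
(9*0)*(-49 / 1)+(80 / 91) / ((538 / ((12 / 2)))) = 240 / 24479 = 0.01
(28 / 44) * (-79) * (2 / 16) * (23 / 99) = -12719 / 8712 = -1.46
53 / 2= 26.50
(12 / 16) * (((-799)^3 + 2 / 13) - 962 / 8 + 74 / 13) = -79572872091 / 208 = -382561885.05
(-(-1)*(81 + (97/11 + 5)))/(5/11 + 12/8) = 48.51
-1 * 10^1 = -10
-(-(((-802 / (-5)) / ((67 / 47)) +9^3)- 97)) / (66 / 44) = 166276 / 335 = 496.35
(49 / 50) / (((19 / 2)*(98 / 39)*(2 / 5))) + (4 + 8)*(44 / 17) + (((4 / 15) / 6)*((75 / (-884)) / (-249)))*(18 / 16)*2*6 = 108603681 / 3485170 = 31.16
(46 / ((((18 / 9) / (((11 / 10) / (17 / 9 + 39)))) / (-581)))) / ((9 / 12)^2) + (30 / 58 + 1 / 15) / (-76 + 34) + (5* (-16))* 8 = -23369411 / 18270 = -1279.11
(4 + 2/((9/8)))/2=26/9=2.89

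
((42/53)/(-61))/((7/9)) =-54/3233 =-0.02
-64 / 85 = -0.75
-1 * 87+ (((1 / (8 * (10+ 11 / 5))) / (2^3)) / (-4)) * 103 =-1359107 / 15616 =-87.03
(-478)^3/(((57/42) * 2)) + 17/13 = -9938596709/247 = -40237233.64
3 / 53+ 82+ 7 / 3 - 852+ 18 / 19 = -2316088 / 3021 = -766.66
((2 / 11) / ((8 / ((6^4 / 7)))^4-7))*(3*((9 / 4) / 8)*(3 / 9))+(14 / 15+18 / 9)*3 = 2331538387439 / 265167669305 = 8.79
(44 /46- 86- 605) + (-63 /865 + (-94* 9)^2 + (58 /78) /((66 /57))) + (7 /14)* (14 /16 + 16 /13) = 7511050102793 /10504560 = 715027.58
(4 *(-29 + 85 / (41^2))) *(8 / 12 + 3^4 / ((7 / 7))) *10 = -476907200 / 5043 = -94568.15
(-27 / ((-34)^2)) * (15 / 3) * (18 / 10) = -243 / 1156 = -0.21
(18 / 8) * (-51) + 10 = -419 / 4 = -104.75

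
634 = 634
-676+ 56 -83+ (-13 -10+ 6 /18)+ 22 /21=-15217 /21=-724.62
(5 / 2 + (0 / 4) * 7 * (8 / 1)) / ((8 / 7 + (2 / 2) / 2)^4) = 96040 / 279841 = 0.34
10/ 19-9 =-161/ 19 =-8.47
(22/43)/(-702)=-11/15093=-0.00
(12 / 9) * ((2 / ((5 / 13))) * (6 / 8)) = 26 / 5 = 5.20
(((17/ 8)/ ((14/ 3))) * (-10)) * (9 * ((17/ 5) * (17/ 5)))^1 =-132651/ 280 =-473.75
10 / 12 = 5 / 6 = 0.83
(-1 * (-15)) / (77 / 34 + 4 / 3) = 4.17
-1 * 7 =-7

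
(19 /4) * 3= 57 /4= 14.25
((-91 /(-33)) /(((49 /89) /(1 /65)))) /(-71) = -89 /82005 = -0.00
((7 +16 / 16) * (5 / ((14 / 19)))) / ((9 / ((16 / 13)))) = 6080 / 819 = 7.42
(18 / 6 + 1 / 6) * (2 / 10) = 19 / 30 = 0.63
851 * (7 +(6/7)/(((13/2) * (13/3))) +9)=16138364/1183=13641.90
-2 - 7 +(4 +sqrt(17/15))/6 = -25/3 +sqrt(255)/90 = -8.16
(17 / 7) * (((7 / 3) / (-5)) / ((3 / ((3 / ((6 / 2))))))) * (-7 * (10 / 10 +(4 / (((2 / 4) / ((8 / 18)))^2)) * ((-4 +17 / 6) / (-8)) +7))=244664 / 10935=22.37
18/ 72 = 1/ 4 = 0.25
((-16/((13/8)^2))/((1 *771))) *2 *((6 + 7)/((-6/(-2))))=-2048/30069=-0.07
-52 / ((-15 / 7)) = 364 / 15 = 24.27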